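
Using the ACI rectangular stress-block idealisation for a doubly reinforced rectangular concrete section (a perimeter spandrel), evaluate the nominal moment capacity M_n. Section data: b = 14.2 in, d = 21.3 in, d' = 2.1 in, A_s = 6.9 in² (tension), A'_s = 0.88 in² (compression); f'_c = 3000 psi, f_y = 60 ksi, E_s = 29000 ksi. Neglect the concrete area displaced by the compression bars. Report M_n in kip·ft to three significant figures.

Assume both steels yield.
a = (A_s − A'_s) f_y/(0.85 f'_c b) = (6.9 − 0.88) × 60/(0.85 × 3 × 14.2) = 9.975 in.
c = a/β₁ = 9.975/0.85 = 11.735 in; ε'_s = 0.003(c − d')/c = 0.0025 ≥ ε_y = 0.0021, so the compression steel yields.
M_n = (A_s − A'_s) f_y (d − a/2) + A'_s f_y (d − d') = 361.2 × (21.3 − 4.9875) + 52.8 × (21.3 − 2.1) = 5892.1 + 1013.8 = 6905.9 kip·in = 6905.9/12 = 575.49 kip·ft.

M_n ≈ 575 kip·ft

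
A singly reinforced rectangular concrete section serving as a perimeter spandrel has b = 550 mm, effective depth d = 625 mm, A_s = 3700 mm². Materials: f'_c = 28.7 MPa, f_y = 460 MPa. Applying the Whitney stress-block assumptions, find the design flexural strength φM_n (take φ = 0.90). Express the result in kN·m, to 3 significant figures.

T = A_s f_y = 3700 × 460 = 1702000 N = 1702 kN.
From C = T: a = T/(0.85 f'_c b) = 1702000/(0.85 × 28.7 × 550) = 126.85 mm.
M_n = T(d − a/2) = 1702 kN × (625 − 63.425) mm = 955.80 kN·m.
φM_n = 0.90 × 955.80 = 860.22 kN·m.

φM_n ≈ 860 kN·m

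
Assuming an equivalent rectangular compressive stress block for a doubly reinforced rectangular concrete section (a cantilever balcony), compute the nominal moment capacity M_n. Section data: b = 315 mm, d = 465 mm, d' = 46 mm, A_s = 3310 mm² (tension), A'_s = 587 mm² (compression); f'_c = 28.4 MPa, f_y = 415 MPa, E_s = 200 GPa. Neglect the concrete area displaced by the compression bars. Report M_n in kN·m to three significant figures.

M_n ≈ 544 kN·m

Assume both tension and compression steel yield.
Net tension couple steel: A_s − A'_s = 2723 mm².
a = (A_s − A'_s) f_y / (0.85 f'_c b) = 1130045/(0.85 × 28.4 × 315) = 148.61 mm.
c = a/β₁ = 148.61/0.847 = 175.45 mm; ε'_s = 0.003(c − d')/c = 0.0022 ≥ f_y/E_s = 0.0021, so compression steel does yield.
M_n = (A_s − A'_s) f_y (d − a/2) + A'_s f_y (d − d') = [1130045 × (465 − 74.305) + 243605 × (465 − 46)] × 10⁻⁶ = 441.50 + 102.07 = 543.57 kN·m.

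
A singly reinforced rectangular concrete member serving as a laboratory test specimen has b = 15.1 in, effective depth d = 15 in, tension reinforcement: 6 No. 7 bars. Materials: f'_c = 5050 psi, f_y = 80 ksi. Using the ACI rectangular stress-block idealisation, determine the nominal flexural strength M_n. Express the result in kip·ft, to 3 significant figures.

M_n ≈ 307 kip·ft

A_s = 6 × 0.6 = 3.6 in².
T = A_s f_y = 3.6 × 80 = 288 kips.
a = T/(0.85 f'_c b) = 288/(0.85 × 5.05 × 15.1) = 4.443 in.
M_n = T(d − a/2) = 288 × (15 − 2.2215) = 3680.2 kip·in = 3680.2/12 = 306.68 kip·ft.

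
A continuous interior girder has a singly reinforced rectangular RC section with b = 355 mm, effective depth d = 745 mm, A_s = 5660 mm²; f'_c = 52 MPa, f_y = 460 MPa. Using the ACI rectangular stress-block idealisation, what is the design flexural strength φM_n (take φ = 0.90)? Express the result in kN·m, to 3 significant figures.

φM_n ≈ 1550 kN·m

T = A_s f_y = 5660 × 460 = 2603600 N = 2603.6 kN.
From C = T: a = T/(0.85 f'_c b) = 2603600/(0.85 × 52 × 355) = 165.93 mm.
M_n = T(d − a/2) = 2603.6 kN × (745 − 82.965) mm = 1723.67 kN·m.
φM_n = 0.90 × 1723.67 = 1551.30 kN·m.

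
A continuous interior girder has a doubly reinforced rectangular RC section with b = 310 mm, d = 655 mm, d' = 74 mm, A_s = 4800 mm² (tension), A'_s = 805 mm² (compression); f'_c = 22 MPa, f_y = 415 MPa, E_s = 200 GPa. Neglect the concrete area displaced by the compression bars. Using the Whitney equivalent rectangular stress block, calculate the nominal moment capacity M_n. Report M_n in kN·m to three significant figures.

M_n ≈ 1040 kN·m

Assume both tension and compression steel yield.
Net tension couple steel: A_s − A'_s = 3995 mm².
a = (A_s − A'_s) f_y / (0.85 f'_c b) = 1657925/(0.85 × 22 × 310) = 286.00 mm.
c = a/β₁ = 286.00/0.85 = 336.47 mm; ε'_s = 0.003(c − d')/c = 0.0023 ≥ f_y/E_s = 0.0021, so compression steel does yield.
M_n = (A_s − A'_s) f_y (d − a/2) + A'_s f_y (d − d') = [1657925 × (655 − 143) + 334075 × (655 − 74)] × 10⁻⁶ = 848.86 + 194.10 = 1042.96 kN·m.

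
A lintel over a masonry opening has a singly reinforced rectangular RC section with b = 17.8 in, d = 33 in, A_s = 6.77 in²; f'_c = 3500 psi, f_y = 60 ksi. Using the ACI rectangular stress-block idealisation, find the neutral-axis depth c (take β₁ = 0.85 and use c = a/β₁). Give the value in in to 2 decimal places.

T = A_s f_y = 6.77 × 60 = 406.2 kips.
a = T/(0.85 f'_c b) = 406.2/(0.85 × 3.5 × 17.8) = 7.6707 in.
With β₁ = 0.85, c = a/β₁ = 7.6707/0.85 = 9.02 in.

c ≈ 9.02 in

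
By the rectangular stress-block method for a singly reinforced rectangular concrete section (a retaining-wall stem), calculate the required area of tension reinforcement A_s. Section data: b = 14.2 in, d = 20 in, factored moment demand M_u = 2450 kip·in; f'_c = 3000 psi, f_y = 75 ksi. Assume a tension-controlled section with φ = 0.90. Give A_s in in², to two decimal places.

M_n = M_u/φ = 2450/0.90 = 2722.22 kip·in.
From M_n = 0.85 f'_c a b (d − a/2):
a = d − √(d² − 2M_n/(0.85 f'_c b)) = 20 − √(20² − 2 × 2722.22/(0.85 × 3 × 14.2)) = 4.200 in.
A_s = 0.85 f'_c a b / f_y = 0.85 × 3 × 4.200 × 14.2 / 75 = 2.028 in².

A_s ≈ 2.03 in²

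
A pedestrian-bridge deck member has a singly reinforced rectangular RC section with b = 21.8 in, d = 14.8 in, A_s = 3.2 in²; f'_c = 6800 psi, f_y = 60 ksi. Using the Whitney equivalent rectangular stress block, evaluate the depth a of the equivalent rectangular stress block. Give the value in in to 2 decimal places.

T = A_s f_y = 3.2 × 60 = 192 kips.
a = T/(0.85 f'_c b) = 192/(0.85 × 6.8 × 21.8) = 1.52 in.

a ≈ 1.52 in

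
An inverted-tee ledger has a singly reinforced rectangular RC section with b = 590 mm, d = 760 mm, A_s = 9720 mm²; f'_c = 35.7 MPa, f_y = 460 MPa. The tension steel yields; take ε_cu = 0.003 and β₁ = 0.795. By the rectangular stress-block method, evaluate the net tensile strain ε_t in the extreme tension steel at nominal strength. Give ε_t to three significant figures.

a = A_s f_y/(0.85 f'_c b) = 249.74 mm.
β₁ = 0.795, so c = a/β₁ = 249.74/0.795 = 314.14 mm.
From the linear strain diagram with ε_cu = 0.003: ε_t = 0.003 (d − c)/c = 0.003 × (760 − 314.14)/314.14 = 0.00426.
ε_t is between 0.004 and 0.005 — transition zone.

ε_t ≈ 0.00426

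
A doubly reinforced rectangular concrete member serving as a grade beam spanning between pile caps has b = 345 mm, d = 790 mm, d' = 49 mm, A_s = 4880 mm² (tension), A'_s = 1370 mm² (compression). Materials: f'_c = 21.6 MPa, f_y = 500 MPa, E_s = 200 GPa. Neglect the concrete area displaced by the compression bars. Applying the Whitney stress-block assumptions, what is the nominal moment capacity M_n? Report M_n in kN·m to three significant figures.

M_n ≈ 1650 kN·m

Assume both tension and compression steel yield.
Net tension couple steel: A_s − A'_s = 3510 mm².
a = (A_s − A'_s) f_y / (0.85 f'_c b) = 1755000/(0.85 × 21.6 × 345) = 277.07 mm.
c = a/β₁ = 277.07/0.85 = 325.96 mm; ε'_s = 0.003(c − d')/c = 0.0025 ≥ f_y/E_s = 0.0025, so compression steel does yield.
M_n = (A_s − A'_s) f_y (d − a/2) + A'_s f_y (d − d') = [1755000 × (790 − 138.535) + 685000 × (790 − 49)] × 10⁻⁶ = 1143.32 + 507.59 = 1650.91 kN·m.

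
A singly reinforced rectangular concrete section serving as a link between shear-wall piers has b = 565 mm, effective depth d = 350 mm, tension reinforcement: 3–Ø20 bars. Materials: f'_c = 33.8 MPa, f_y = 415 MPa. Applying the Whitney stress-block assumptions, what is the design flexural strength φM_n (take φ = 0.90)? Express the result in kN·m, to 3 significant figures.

φM_n ≈ 119 kN·m

A_s = 3 × 314 = 942 mm².
T = A_s f_y = 942 × 415 = 390930 N = 390.93 kN.
From C = T: a = T/(0.85 f'_c b) = 390930/(0.85 × 33.8 × 565) = 24.08 mm.
M_n = T(d − a/2) = 390.93 kN × (350 − 12.04) mm = 132.12 kN·m.
φM_n = 0.90 × 132.12 = 118.91 kN·m.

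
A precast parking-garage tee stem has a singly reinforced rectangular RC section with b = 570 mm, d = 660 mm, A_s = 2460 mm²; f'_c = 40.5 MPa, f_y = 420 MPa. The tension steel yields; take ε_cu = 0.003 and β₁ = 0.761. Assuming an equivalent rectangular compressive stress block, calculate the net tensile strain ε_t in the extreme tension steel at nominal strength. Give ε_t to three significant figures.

a = A_s f_y/(0.85 f'_c b) = 52.65 mm.
β₁ = 0.761, so c = a/β₁ = 52.65/0.761 = 69.19 mm.
From the linear strain diagram with ε_cu = 0.003: ε_t = 0.003 (d − c)/c = 0.003 × (660 − 69.19)/69.19 = 0.0256.
Since ε_t ≥ 0.005, the section is tension-controlled.

ε_t ≈ 0.0256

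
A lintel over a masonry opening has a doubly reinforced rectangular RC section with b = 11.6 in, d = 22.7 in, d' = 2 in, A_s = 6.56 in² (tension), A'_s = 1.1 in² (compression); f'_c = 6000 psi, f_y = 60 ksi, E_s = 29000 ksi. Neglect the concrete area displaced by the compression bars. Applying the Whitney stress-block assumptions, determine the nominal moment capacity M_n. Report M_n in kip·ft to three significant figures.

M_n ≈ 658 kip·ft

Assume both steels yield.
a = (A_s − A'_s) f_y/(0.85 f'_c b) = (6.56 − 1.1) × 60/(0.85 × 6 × 11.6) = 5.538 in.
c = a/β₁ = 5.538/0.75 = 7.384 in; ε'_s = 0.003(c − d')/c = 0.0022 ≥ ε_y = 0.0021, so the compression steel yields.
M_n = (A_s − A'_s) f_y (d − a/2) + A'_s f_y (d − d') = 327.6 × (22.7 − 2.769) + 66 × (22.7 − 2) = 6529.4 + 1366.2 = 7895.6 kip·in = 7895.6/12 = 657.97 kip·ft.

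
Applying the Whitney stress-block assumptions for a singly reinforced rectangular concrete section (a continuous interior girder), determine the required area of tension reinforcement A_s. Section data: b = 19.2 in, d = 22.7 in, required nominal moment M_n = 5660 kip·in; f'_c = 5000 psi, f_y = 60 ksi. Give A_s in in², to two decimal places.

From M_n = 0.85 f'_c a b (d − a/2):
a = d − √(d² − 2M_n/(0.85 f'_c b)) = 22.7 − √(22.7² − 2 × 5660/(0.85 × 5 × 19.2)) = 3.295 in.
A_s = 0.85 f'_c a b / f_y = 0.85 × 5 × 3.295 × 19.2 / 60 = 4.481 in².

A_s ≈ 4.48 in²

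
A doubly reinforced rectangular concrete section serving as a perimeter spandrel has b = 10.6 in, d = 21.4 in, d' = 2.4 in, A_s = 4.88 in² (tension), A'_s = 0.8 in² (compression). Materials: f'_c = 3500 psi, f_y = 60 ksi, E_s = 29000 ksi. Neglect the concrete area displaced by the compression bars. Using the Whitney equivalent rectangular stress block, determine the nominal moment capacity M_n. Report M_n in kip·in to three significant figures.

M_n ≈ 5200 kip·in

Assume both steels yield.
a = (A_s − A'_s) f_y/(0.85 f'_c b) = (4.88 − 0.8) × 60/(0.85 × 3.5 × 10.6) = 7.763 in.
c = a/β₁ = 7.763/0.85 = 9.133 in; ε'_s = 0.003(c − d')/c = 0.0022 ≥ ε_y = 0.0021, so the compression steel yields.
M_n = (A_s − A'_s) f_y (d − a/2) + A'_s f_y (d − d') = 244.8 × (21.4 − 3.8815) + 48 × (21.4 − 2.4) = 4288.5 + 912.0 = 5200.5 kip·in.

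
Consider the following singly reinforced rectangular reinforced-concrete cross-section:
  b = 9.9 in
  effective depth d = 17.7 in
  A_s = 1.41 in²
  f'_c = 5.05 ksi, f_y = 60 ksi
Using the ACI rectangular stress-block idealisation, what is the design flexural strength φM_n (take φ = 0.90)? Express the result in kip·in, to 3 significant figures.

φM_n ≈ 1270 kip·in

T = A_s f_y = 1.41 × 60 = 84.6 kips.
a = T/(0.85 f'_c b) = 84.6/(0.85 × 5.05 × 9.9) = 1.991 in.
M_n = T(d − a/2) = 84.6 × (17.7 − 0.9955) = 1413.2 kip·in.
φM_n = 0.90 × 1413.2 = 1271.9 kip·in.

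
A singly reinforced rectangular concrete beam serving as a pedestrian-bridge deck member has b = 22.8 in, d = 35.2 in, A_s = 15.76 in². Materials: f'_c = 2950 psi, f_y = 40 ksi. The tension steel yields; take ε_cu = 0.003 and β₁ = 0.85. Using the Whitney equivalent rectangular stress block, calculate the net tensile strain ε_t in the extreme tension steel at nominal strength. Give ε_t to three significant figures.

a = A_s f_y/(0.85 f'_c b) = 11.027 in.
β₁ = 0.85, so c = a/β₁ = 11.027/0.85 = 12.973 in.
From the linear strain diagram with ε_cu = 0.003: ε_t = 0.003 (d − c)/c = 0.003 × (35.2 − 12.973)/12.973 = 0.00514.
Since ε_t ≥ 0.005, the section is tension-controlled.

ε_t ≈ 0.00514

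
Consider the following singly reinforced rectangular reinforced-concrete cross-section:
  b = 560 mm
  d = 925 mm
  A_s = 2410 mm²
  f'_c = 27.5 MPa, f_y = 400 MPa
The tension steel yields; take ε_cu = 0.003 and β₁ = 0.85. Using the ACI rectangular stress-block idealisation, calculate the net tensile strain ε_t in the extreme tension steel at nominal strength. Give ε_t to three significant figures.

ε_t ≈ 0.0290

a = A_s f_y/(0.85 f'_c b) = 73.64 mm.
β₁ = 0.85, so c = a/β₁ = 73.64/0.85 = 86.64 mm.
From the linear strain diagram with ε_cu = 0.003: ε_t = 0.003 (d − c)/c = 0.003 × (925 − 86.64)/86.64 = 0.0290.
Since ε_t ≥ 0.005, the section is tension-controlled.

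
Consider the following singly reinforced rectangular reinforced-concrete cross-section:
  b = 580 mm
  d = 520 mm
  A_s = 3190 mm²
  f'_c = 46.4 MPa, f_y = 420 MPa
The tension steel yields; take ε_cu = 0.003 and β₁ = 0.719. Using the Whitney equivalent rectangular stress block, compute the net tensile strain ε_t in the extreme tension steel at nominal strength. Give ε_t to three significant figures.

ε_t ≈ 0.0162

a = A_s f_y/(0.85 f'_c b) = 58.57 mm.
β₁ = 0.719, so c = a/β₁ = 58.57/0.719 = 81.46 mm.
From the linear strain diagram with ε_cu = 0.003: ε_t = 0.003 (d − c)/c = 0.003 × (520 − 81.46)/81.46 = 0.0162.
Since ε_t ≥ 0.005, the section is tension-controlled.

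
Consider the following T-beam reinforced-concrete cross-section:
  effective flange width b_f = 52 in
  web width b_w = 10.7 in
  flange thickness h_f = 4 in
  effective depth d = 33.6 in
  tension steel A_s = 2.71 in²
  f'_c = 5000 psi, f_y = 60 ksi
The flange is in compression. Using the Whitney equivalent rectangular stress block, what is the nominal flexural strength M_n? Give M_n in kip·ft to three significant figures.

Tension: T = A_s f_y = 2.71 × 60 = 162.6 kips.
Try a within the flange: a = T/(0.85 f'_c b_f) = 162.6/(0.85 × 5 × 52) = 0.736 in.
Since a = 0.736 ≤ h_f = 4 in, the stress block lies entirely in the flange; analyse as a rectangular beam of width b_f.
M_n = T(d − a/2) = 162.6 × (33.6 − 0.368) = 5403.5 kip·in.
M_n = 5403.5/12 = 450.29 kip·ft.

M_n ≈ 450 kip·ft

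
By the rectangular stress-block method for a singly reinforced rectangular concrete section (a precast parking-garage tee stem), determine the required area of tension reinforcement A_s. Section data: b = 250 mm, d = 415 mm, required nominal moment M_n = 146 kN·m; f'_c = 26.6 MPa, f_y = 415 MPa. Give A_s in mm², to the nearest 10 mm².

With M_n = 0.85 f'_c a b (d − a/2), solve the quadratic for a:
a = d − √(d² − 2M_n/(0.85 f'_c b)) = 415 − √(415² − 2 × 146×10⁶/(0.85 × 26.6 × 250)) = 67.77 mm.
A_s = 0.85 f'_c a b / f_y = 0.85 × 26.6 × 67.77 × 250 / 415 = 923.1 mm².

A_s ≈ 920 mm²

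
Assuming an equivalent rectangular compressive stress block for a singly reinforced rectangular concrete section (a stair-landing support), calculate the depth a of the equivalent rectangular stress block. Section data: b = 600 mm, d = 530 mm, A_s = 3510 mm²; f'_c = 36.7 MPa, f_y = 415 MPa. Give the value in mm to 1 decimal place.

T = A_s f_y = 3510 × 415 = 1456650 N = 1456.65 kN.
Setting C = 0.85 f'_c a b equal to T: a = 1456650/(0.85 × 36.7 × 600) = 77.8 mm.

a ≈ 77.8 mm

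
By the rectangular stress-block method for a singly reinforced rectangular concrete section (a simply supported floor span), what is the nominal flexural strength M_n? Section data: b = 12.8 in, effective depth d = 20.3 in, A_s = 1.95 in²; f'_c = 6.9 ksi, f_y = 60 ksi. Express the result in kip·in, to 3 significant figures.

T = A_s f_y = 1.95 × 60 = 117 kips.
a = T/(0.85 f'_c b) = 117/(0.85 × 6.9 × 12.8) = 1.559 in.
M_n = T(d − a/2) = 117 × (20.3 − 0.7795) = 2283.9 kip·in.

M_n ≈ 2280 kip·in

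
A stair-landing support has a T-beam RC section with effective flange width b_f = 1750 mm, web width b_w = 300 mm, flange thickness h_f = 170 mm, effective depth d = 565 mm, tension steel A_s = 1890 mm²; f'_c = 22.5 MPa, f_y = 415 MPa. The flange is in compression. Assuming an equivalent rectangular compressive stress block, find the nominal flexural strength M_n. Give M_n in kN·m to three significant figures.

M_n ≈ 434 kN·m

Tension: T = A_s f_y = 1890 × 415 = 784350 N.
Try a within the flange: a = T/(0.85 f'_c b_f) = 784350/(0.85 × 22.5 × 1750) = 23.44 mm.
Since a = 23.44 ≤ h_f = 170 mm, the stress block lies entirely in the flange; analyse as a rectangular beam of width b_f.
M_n = T(d − a/2) = 784350 × (565 − 11.72) = 433.97 × 10⁶ N·mm.
M_n = 433.97 kN·m.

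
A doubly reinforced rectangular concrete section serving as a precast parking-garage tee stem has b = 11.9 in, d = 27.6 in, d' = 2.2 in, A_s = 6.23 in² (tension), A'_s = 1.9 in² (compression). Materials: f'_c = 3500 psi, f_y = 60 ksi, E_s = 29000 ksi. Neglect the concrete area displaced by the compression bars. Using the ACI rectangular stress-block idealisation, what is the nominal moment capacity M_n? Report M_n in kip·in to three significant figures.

Assume both steels yield.
a = (A_s − A'_s) f_y/(0.85 f'_c b) = (6.23 − 1.9) × 60/(0.85 × 3.5 × 11.9) = 7.338 in.
c = a/β₁ = 7.338/0.85 = 8.633 in; ε'_s = 0.003(c − d')/c = 0.0022 ≥ ε_y = 0.0021, so the compression steel yields.
M_n = (A_s − A'_s) f_y (d − a/2) + A'_s f_y (d − d') = 259.8 × (27.6 − 3.669) + 114 × (27.6 − 2.2) = 6217.3 + 2895.6 = 9112.9 kip·in.

M_n ≈ 9110 kip·in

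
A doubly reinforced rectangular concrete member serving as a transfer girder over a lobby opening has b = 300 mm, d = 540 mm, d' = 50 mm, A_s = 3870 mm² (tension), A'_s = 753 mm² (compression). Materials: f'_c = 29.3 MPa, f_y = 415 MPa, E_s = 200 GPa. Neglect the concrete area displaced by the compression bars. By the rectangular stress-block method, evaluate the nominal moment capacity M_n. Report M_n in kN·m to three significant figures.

M_n ≈ 740 kN·m

Assume both tension and compression steel yield.
Net tension couple steel: A_s − A'_s = 3117 mm².
a = (A_s − A'_s) f_y / (0.85 f'_c b) = 1293555/(0.85 × 29.3 × 300) = 173.13 mm.
c = a/β₁ = 173.13/0.841 = 205.86 mm; ε'_s = 0.003(c − d')/c = 0.0023 ≥ f_y/E_s = 0.0021, so compression steel does yield.
M_n = (A_s − A'_s) f_y (d − a/2) + A'_s f_y (d − d') = [1293555 × (540 − 86.565) + 312495 × (540 − 50)] × 10⁻⁶ = 586.54 + 153.12 = 739.66 kN·m.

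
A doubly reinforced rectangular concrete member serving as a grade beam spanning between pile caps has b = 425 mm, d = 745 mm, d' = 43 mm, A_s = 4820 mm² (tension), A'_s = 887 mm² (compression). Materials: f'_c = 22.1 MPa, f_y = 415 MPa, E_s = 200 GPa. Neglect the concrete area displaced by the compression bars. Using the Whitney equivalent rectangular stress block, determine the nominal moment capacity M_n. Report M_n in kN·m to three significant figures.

Assume both tension and compression steel yield.
Net tension couple steel: A_s − A'_s = 3933 mm².
a = (A_s − A'_s) f_y / (0.85 f'_c b) = 1632195/(0.85 × 22.1 × 425) = 204.44 mm.
c = a/β₁ = 204.44/0.85 = 240.52 mm; ε'_s = 0.003(c − d')/c = 0.0025 ≥ f_y/E_s = 0.0021, so compression steel does yield.
M_n = (A_s − A'_s) f_y (d − a/2) + A'_s f_y (d − d') = [1632195 × (745 − 102.22) + 368105 × (745 − 43)] × 10⁻⁶ = 1049.14 + 258.41 = 1307.55 kN·m.

M_n ≈ 1310 kN·m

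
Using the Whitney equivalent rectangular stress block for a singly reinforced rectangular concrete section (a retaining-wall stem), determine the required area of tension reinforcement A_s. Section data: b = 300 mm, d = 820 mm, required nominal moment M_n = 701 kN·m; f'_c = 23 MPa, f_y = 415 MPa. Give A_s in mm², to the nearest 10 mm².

With M_n = 0.85 f'_c a b (d − a/2), solve the quadratic for a:
a = d − √(d² − 2M_n/(0.85 f'_c b)) = 820 − √(820² − 2 × 701×10⁶/(0.85 × 23 × 300)) = 161.70 mm.
A_s = 0.85 f'_c a b / f_y = 0.85 × 23 × 161.70 × 300 / 415 = 2285.2 mm².

A_s ≈ 2290 mm²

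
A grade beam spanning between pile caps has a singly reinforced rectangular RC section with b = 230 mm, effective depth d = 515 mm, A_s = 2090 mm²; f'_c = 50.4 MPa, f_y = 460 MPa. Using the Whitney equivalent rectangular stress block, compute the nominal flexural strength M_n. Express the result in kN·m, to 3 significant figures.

T = A_s f_y = 2090 × 460 = 961400 N = 961.4 kN.
From C = T: a = T/(0.85 f'_c b) = 961400/(0.85 × 50.4 × 230) = 97.57 mm.
M_n = T(d − a/2) = 961.4 kN × (515 − 48.785) mm = 448.22 kN·m.

M_n ≈ 448 kN·m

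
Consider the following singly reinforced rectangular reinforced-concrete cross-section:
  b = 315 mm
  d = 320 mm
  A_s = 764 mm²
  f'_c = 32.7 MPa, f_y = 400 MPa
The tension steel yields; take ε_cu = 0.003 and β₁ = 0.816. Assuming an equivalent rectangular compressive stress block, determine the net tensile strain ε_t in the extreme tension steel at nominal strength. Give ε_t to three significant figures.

a = A_s f_y/(0.85 f'_c b) = 34.90 mm.
β₁ = 0.816, so c = a/β₁ = 34.90/0.816 = 42.77 mm.
From the linear strain diagram with ε_cu = 0.003: ε_t = 0.003 (d − c)/c = 0.003 × (320 − 42.77)/42.77 = 0.0194.
Since ε_t ≥ 0.005, the section is tension-controlled.

ε_t ≈ 0.0194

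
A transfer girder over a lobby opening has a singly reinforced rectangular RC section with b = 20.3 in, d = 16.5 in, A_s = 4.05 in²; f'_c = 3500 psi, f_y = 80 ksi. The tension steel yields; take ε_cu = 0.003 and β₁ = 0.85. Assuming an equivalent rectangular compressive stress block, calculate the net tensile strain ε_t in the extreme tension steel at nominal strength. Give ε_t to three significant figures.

a = A_s f_y/(0.85 f'_c b) = 5.365 in.
β₁ = 0.85, so c = a/β₁ = 5.365/0.85 = 6.312 in.
From the linear strain diagram with ε_cu = 0.003: ε_t = 0.003 (d − c)/c = 0.003 × (16.5 − 6.312)/6.312 = 0.00484.
ε_t is between 0.004 and 0.005 — transition zone.

ε_t ≈ 0.00484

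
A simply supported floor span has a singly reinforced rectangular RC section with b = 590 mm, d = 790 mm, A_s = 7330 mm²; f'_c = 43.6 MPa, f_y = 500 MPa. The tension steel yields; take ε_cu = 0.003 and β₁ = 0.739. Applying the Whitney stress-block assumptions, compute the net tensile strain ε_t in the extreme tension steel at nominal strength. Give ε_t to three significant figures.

a = A_s f_y/(0.85 f'_c b) = 167.62 mm.
β₁ = 0.739, so c = a/β₁ = 167.62/0.739 = 226.82 mm.
From the linear strain diagram with ε_cu = 0.003: ε_t = 0.003 (d − c)/c = 0.003 × (790 − 226.82)/226.82 = 0.00745.
Since ε_t ≥ 0.005, the section is tension-controlled.

ε_t ≈ 0.00745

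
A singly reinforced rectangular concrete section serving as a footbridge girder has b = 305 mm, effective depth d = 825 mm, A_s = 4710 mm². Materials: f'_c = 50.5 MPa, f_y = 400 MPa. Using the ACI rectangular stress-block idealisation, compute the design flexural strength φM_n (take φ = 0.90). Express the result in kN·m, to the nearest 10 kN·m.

T = A_s f_y = 4710 × 400 = 1884000 N = 1884 kN.
From C = T: a = T/(0.85 f'_c b) = 1884000/(0.85 × 50.5 × 305) = 143.90 mm.
M_n = T(d − a/2) = 1884 kN × (825 − 71.95) mm = 1418.75 kN·m.
φM_n = 0.90 × 1418.75 = 1276.88 kN·m.

φM_n ≈ 1280 kN·m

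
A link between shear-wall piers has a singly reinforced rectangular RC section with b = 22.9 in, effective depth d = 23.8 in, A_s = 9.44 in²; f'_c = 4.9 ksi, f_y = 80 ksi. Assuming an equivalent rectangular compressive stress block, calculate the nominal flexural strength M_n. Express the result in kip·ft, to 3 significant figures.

T = A_s f_y = 9.44 × 80 = 755.2 kips.
a = T/(0.85 f'_c b) = 755.2/(0.85 × 4.9 × 22.9) = 7.918 in.
M_n = T(d − a/2) = 755.2 × (23.8 − 3.959) = 14983.9 kip·in = 14983.9/12 = 1248.66 kip·ft.

M_n ≈ 1250 kip·ft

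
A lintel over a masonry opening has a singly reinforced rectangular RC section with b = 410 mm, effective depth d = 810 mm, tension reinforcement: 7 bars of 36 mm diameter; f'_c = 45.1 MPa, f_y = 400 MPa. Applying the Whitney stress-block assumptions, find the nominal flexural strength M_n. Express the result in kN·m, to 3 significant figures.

M_n ≈ 2050 kN·m

A_s = 7 × 1018 = 7126 mm².
T = A_s f_y = 7126 × 400 = 2850400 N = 2850.4 kN.
From C = T: a = T/(0.85 f'_c b) = 2850400/(0.85 × 45.1 × 410) = 181.35 mm.
M_n = T(d − a/2) = 2850.4 kN × (810 − 90.675) mm = 2050.36 kN·m.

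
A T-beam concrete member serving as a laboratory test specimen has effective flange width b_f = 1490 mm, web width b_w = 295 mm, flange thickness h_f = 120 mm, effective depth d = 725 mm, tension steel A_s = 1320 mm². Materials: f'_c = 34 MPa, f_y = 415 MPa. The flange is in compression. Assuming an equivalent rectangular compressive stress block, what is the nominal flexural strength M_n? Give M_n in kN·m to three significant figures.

M_n ≈ 394 kN·m

Tension: T = A_s f_y = 1320 × 415 = 547800 N.
Try a within the flange: a = T/(0.85 f'_c b_f) = 547800/(0.85 × 34 × 1490) = 12.72 mm.
Since a = 12.72 ≤ h_f = 120 mm, the stress block lies entirely in the flange; analyse as a rectangular beam of width b_f.
M_n = T(d − a/2) = 547800 × (725 − 6.36) = 393.67 × 10⁶ N·mm.
M_n = 393.67 kN·m.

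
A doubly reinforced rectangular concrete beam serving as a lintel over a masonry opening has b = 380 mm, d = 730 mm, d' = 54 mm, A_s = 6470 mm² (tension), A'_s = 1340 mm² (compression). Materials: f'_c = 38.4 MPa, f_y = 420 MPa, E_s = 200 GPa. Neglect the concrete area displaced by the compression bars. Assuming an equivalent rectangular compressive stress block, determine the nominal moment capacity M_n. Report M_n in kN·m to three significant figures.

Assume both tension and compression steel yield.
Net tension couple steel: A_s − A'_s = 5130 mm².
a = (A_s − A'_s) f_y / (0.85 f'_c b) = 2154600/(0.85 × 38.4 × 380) = 173.71 mm.
c = a/β₁ = 173.71/0.776 = 223.85 mm; ε'_s = 0.003(c − d')/c = 0.0023 ≥ f_y/E_s = 0.0021, so compression steel does yield.
M_n = (A_s − A'_s) f_y (d − a/2) + A'_s f_y (d − d') = [2154600 × (730 − 86.855) + 562800 × (730 − 54)] × 10⁻⁶ = 1385.72 + 380.45 = 1766.17 kN·m.

M_n ≈ 1770 kN·m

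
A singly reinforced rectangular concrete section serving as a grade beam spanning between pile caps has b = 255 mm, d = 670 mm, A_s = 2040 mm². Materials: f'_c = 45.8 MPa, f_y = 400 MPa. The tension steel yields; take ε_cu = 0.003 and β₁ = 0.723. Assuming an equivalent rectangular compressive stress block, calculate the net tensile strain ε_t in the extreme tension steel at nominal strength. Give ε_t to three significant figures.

ε_t ≈ 0.0147

a = A_s f_y/(0.85 f'_c b) = 82.20 mm.
β₁ = 0.723, so c = a/β₁ = 82.20/0.723 = 113.69 mm.
From the linear strain diagram with ε_cu = 0.003: ε_t = 0.003 (d − c)/c = 0.003 × (670 − 113.69)/113.69 = 0.0147.
Since ε_t ≥ 0.005, the section is tension-controlled.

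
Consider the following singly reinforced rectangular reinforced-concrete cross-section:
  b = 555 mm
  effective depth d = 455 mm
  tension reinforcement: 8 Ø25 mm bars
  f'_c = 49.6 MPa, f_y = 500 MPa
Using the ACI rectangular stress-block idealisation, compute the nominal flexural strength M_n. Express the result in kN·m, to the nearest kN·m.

A_s = 8 × 491 = 3928 mm².
T = A_s f_y = 3928 × 500 = 1964000 N = 1964 kN.
From C = T: a = T/(0.85 f'_c b) = 1964000/(0.85 × 49.6 × 555) = 83.94 mm.
M_n = T(d − a/2) = 1964 kN × (455 − 41.97) mm = 811.19 kN·m.

M_n ≈ 811 kN·m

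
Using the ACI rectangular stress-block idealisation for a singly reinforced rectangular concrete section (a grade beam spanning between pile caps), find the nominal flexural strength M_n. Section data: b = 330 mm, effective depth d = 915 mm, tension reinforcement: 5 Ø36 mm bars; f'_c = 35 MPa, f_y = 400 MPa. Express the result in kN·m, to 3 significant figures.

M_n ≈ 1650 kN·m

A_s = 5 × 1018 = 5090 mm².
T = A_s f_y = 5090 × 400 = 2036000 N = 2036 kN.
From C = T: a = T/(0.85 f'_c b) = 2036000/(0.85 × 35 × 330) = 207.38 mm.
M_n = T(d − a/2) = 2036 kN × (915 − 103.69) mm = 1651.83 kN·m.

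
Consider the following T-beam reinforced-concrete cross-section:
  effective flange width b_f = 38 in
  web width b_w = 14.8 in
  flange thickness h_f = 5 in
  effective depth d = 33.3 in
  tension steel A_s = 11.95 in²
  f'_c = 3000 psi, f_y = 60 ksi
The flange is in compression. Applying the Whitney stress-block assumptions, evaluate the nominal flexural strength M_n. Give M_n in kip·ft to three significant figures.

Tension: T = A_s f_y = 11.95 × 60 = 717 kips.
Try a within the flange: a = T/(0.85 f'_c b_f) = 717/(0.85 × 3 × 38) = 7.399 in.
a = 7.399 > h_f = 5 in: the block extends into the web. Split into flange-overhang and web parts.
C_f = 0.85 f'_c (b_f − b_w) h_f = 0.85 × 3 × (38 − 14.8) × 5 = 295.8 kips.
Remaining web compression depth: a_w = (T − C_f)/(0.85 f'_c b_w) = (717 − 295.8)/(0.85 × 3 × 14.8) = 11.161 in.
M_n = C_f(d − h_f/2) + (T − C_f)(d − a_w/2) = 295.8 × (33.3 − 2.5) + 421.2 × (33.3 − 5.5805) = 9110.6 + 11675.5 = 20786.1 kip·in.
M_n = 20786.1/12 = 1732.18 kip·ft.

M_n ≈ 1730 kip·ft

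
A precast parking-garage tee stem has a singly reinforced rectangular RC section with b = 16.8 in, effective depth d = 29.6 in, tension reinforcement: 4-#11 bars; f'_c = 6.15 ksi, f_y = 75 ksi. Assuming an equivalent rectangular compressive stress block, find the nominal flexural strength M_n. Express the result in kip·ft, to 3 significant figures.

A_s = 4 × 1.56 = 6.24 in².
T = A_s f_y = 6.24 × 75 = 468 kips.
a = T/(0.85 f'_c b) = 468/(0.85 × 6.15 × 16.8) = 5.329 in.
M_n = T(d − a/2) = 468 × (29.6 − 2.6645) = 12605.8 kip·in = 12605.8/12 = 1050.48 kip·ft.

M_n ≈ 1050 kip·ft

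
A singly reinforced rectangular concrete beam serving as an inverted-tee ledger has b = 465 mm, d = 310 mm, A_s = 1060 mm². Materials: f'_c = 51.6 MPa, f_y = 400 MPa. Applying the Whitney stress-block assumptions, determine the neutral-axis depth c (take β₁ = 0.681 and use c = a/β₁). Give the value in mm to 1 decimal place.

T = A_s f_y = 1060 × 400 = 424000 N = 424 kN.
Setting C = 0.85 f'_c a b equal to T: a = 424000/(0.85 × 51.6 × 465) = 20.790 mm.
With β₁ = 0.681, c = a/β₁ = 20.790/0.681 = 30.5 mm.

c ≈ 30.5 mm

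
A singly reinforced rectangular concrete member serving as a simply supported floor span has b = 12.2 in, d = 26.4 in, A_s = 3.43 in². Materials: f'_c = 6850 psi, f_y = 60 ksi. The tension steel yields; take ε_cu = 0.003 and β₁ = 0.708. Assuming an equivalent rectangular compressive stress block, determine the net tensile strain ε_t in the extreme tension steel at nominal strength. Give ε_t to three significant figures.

a = A_s f_y/(0.85 f'_c b) = 2.897 in.
β₁ = 0.708, so c = a/β₁ = 2.897/0.708 = 4.092 in.
From the linear strain diagram with ε_cu = 0.003: ε_t = 0.003 (d − c)/c = 0.003 × (26.4 − 4.092)/4.092 = 0.0164.
Since ε_t ≥ 0.005, the section is tension-controlled.

ε_t ≈ 0.0164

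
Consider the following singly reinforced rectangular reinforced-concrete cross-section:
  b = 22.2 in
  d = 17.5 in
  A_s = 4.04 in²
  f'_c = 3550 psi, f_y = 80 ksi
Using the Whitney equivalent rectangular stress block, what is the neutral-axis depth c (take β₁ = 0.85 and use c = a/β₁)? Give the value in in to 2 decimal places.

c ≈ 5.68 in

T = A_s f_y = 4.04 × 80 = 323.2 kips.
a = T/(0.85 f'_c b) = 323.2/(0.85 × 3.55 × 22.2) = 4.8247 in.
With β₁ = 0.85, c = a/β₁ = 4.8247/0.85 = 5.68 in.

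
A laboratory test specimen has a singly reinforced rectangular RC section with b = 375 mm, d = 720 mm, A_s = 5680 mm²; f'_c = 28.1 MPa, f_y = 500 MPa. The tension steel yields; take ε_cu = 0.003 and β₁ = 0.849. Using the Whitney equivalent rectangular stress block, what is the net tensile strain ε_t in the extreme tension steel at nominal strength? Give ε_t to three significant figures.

a = A_s f_y/(0.85 f'_c b) = 317.07 mm.
β₁ = 0.849, so c = a/β₁ = 317.07/0.849 = 373.46 mm.
From the linear strain diagram with ε_cu = 0.003: ε_t = 0.003 (d − c)/c = 0.003 × (720 − 373.46)/373.46 = 0.00278.
ε_t < 0.004 — the section is over-reinforced for flexure under ACI limits.

ε_t ≈ 0.00278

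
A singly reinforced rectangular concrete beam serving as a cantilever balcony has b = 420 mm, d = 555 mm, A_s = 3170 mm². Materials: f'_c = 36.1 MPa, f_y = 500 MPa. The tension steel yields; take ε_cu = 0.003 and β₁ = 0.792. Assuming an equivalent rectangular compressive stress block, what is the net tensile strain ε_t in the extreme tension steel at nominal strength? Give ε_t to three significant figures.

ε_t ≈ 0.00772

a = A_s f_y/(0.85 f'_c b) = 122.99 mm.
β₁ = 0.792, so c = a/β₁ = 122.99/0.792 = 155.29 mm.
From the linear strain diagram with ε_cu = 0.003: ε_t = 0.003 (d − c)/c = 0.003 × (555 − 155.29)/155.29 = 0.00772.
Since ε_t ≥ 0.005, the section is tension-controlled.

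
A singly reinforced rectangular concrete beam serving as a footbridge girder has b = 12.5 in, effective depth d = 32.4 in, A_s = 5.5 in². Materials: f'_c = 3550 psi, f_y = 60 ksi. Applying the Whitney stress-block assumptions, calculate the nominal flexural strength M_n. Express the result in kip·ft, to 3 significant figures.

M_n ≈ 771 kip·ft

T = A_s f_y = 5.5 × 60 = 330 kips.
a = T/(0.85 f'_c b) = 330/(0.85 × 3.55 × 12.5) = 8.749 in.
M_n = T(d − a/2) = 330 × (32.4 − 4.3745) = 9248.4 kip·in = 9248.4/12 = 770.70 kip·ft.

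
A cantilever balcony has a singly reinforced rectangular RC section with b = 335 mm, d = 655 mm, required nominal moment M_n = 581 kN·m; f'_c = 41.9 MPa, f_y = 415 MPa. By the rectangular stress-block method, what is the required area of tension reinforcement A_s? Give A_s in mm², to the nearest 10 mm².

A_s ≈ 2270 mm²

With M_n = 0.85 f'_c a b (d − a/2), solve the quadratic for a:
a = d − √(d² − 2M_n/(0.85 f'_c b)) = 655 − √(655² − 2 × 581×10⁶/(0.85 × 41.9 × 335)) = 79.13 mm.
A_s = 0.85 f'_c a b / f_y = 0.85 × 41.9 × 79.13 × 335 / 415 = 2274.9 mm².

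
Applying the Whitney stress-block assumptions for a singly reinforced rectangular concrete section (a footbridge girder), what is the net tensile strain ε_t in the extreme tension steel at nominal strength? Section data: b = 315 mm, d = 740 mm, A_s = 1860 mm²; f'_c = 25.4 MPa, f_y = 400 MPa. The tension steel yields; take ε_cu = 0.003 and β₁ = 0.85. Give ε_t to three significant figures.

a = A_s f_y/(0.85 f'_c b) = 109.40 mm.
β₁ = 0.85, so c = a/β₁ = 109.40/0.85 = 128.71 mm.
From the linear strain diagram with ε_cu = 0.003: ε_t = 0.003 (d − c)/c = 0.003 × (740 − 128.71)/128.71 = 0.0142.
Since ε_t ≥ 0.005, the section is tension-controlled.

ε_t ≈ 0.0142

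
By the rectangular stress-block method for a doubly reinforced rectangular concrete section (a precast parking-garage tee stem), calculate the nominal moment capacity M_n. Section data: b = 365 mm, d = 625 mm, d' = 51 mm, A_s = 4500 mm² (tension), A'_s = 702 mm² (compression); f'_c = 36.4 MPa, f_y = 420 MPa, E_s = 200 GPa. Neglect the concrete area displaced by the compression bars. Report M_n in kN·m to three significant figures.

Assume both tension and compression steel yield.
Net tension couple steel: A_s − A'_s = 3798 mm².
a = (A_s − A'_s) f_y / (0.85 f'_c b) = 1595160/(0.85 × 36.4 × 365) = 141.25 mm.
c = a/β₁ = 141.25/0.79 = 178.80 mm; ε'_s = 0.003(c − d')/c = 0.0021 ≥ f_y/E_s = 0.0021, so compression steel does yield.
M_n = (A_s − A'_s) f_y (d − a/2) + A'_s f_y (d − d') = [1595160 × (625 − 70.625) + 294840 × (625 − 51)] × 10⁻⁶ = 884.32 + 169.24 = 1053.56 kN·m.

M_n ≈ 1050 kN·m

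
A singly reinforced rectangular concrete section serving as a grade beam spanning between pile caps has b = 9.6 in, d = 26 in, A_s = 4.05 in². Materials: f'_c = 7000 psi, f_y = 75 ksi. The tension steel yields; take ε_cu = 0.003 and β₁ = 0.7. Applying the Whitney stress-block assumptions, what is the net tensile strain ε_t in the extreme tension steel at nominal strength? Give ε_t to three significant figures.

ε_t ≈ 0.00727

a = A_s f_y/(0.85 f'_c b) = 5.318 in.
β₁ = 0.7, so c = a/β₁ = 5.318/0.7 = 7.597 in.
From the linear strain diagram with ε_cu = 0.003: ε_t = 0.003 (d − c)/c = 0.003 × (26 − 7.597)/7.597 = 0.00727.
Since ε_t ≥ 0.005, the section is tension-controlled.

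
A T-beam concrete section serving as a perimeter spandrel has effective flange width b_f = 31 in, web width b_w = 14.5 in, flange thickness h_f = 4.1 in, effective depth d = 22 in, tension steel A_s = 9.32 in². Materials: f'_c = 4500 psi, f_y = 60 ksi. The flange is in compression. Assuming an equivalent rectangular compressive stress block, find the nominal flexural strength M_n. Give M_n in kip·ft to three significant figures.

M_n ≈ 913 kip·ft

Tension: T = A_s f_y = 9.32 × 60 = 559.2 kips.
Try a within the flange: a = T/(0.85 f'_c b_f) = 559.2/(0.85 × 4.5 × 31) = 4.716 in.
a = 4.716 > h_f = 4.1 in: the block extends into the web. Split into flange-overhang and web parts.
C_f = 0.85 f'_c (b_f − b_w) h_f = 0.85 × 4.5 × (31 − 14.5) × 4.1 = 258.8 kips.
Remaining web compression depth: a_w = (T − C_f)/(0.85 f'_c b_w) = (559.2 − 258.8)/(0.85 × 4.5 × 14.5) = 5.416 in.
M_n = C_f(d − h_f/2) + (T − C_f)(d − a_w/2) = 258.8 × (22 − 2.05) + 300.4 × (22 − 2.708) = 5163.1 + 5795.3 = 10958.4 kip·in.
M_n = 10958.4/12 = 913.20 kip·ft.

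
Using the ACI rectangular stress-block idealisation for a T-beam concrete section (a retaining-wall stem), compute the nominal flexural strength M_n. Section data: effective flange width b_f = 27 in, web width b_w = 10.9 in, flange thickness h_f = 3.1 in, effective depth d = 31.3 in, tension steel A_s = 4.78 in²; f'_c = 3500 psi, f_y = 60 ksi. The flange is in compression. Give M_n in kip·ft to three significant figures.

Tension: T = A_s f_y = 4.78 × 60 = 286.8 kips.
Try a within the flange: a = T/(0.85 f'_c b_f) = 286.8/(0.85 × 3.5 × 27) = 3.570 in.
a = 3.570 > h_f = 3.1 in: the block extends into the web. Split into flange-overhang and web parts.
C_f = 0.85 f'_c (b_f − b_w) h_f = 0.85 × 3.5 × (27 − 10.9) × 3.1 = 148.5 kips.
Remaining web compression depth: a_w = (T − C_f)/(0.85 f'_c b_w) = (286.8 − 148.5)/(0.85 × 3.5 × 10.9) = 4.265 in.
M_n = C_f(d − h_f/2) + (T − C_f)(d − a_w/2) = 148.5 × (31.3 − 1.55) + 138.3 × (31.3 − 2.1325) = 4417.9 + 4033.9 = 8451.8 kip·in.
M_n = 8451.8/12 = 704.32 kip·ft.

M_n ≈ 704 kip·ft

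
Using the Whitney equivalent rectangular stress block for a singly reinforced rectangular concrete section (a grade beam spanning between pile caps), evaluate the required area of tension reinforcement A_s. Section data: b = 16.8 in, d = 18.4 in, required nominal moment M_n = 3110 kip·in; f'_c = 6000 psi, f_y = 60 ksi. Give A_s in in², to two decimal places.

From M_n = 0.85 f'_c a b (d − a/2):
a = d − √(d² − 2M_n/(0.85 f'_c b)) = 18.4 − √(18.4² − 2 × 3110/(0.85 × 6 × 16.8)) = 2.092 in.
A_s = 0.85 f'_c a b / f_y = 0.85 × 6 × 2.092 × 16.8 / 60 = 2.987 in².

A_s ≈ 2.99 in²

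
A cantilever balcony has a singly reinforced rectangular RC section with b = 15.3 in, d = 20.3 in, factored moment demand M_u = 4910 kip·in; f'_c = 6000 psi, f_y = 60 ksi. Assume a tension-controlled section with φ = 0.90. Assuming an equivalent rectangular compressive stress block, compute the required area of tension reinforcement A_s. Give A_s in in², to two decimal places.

M_n = M_u/φ = 4910/0.90 = 5455.56 kip·in.
From M_n = 0.85 f'_c a b (d − a/2):
a = d − √(d² − 2M_n/(0.85 f'_c b)) = 20.3 − √(20.3² − 2 × 5455.56/(0.85 × 6 × 15.3)) = 3.800 in.
A_s = 0.85 f'_c a b / f_y = 0.85 × 6 × 3.800 × 15.3 / 60 = 4.942 in².

A_s ≈ 4.94 in²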